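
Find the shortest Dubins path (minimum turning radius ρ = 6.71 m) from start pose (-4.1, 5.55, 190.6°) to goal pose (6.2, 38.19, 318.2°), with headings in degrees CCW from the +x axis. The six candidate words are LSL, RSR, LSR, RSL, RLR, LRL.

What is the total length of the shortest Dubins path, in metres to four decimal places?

Let ψ = atan2(Δy, Δx) = atan2(32.64, 10.30) = 72.4862° be the start→goal bearing.
Normalize: d = |goal − start| / ρ = 34.226592/6.71 = 5.100833, α = (θ_start − ψ) mod 360° = 118.1138° = 2.061475 rad, β = (θ_goal − ψ) mod 360° = 245.7138° = 4.288515 rad.
Common terms: sin α = 0.882013, cos α = -0.471224, sin β = -0.911502, cos β = -0.411295, cos(α−β) = -0.610145, d² = 26.018501. Work in radians in the unit-radius frame; every candidate has L = ρ·(t + p + q).
LSL: p² = 2 + d² − 2cos(α−β) + 2d(sin α − sin β) = 47.535642; p = √p² = 6.894610; φ = atan2(cos β − cos α, d + sin α − sin β) = 0.008692 rad; t = (φ − α) mod 2π = 4.230403 rad, q = (β − φ) mod 2π = 4.279823 rad → L = 6.71·(4.230403 + 6.894610 + 4.279823) = 6.71·15.404835 = 103.366443 m
RSR: p² = 2 + d² − 2cos(α−β) + 2d(sin β − sin α) = 10.941941; p = √p² = 3.307861; φ = atan2(cos α − cos β, d − sin α + sin β) = -0.018118 rad; t = (α − φ) mod 2π = 2.079593 rad, q = (φ − β) mod 2π = 1.976552 rad → L = 6.71·(2.079593 + 3.307861 + 1.976552) = 6.71·7.364006 = 49.412479 m
LSR: p² = d² − 2 + 2cos(α−β) + 2d(sin α + sin β) = 22.497373; p = √p² = 4.743140; φ = atan2(−cos α − cos β, d + sin α + sin β) − atan2(−2, p) = 0.571335 rad; t = (φ − α) mod 2π = 4.793045 rad, q = (φ − β) mod 2π = 2.566005 rad → L = 6.71·(4.793045 + 4.743140 + 2.566005) = 6.71·12.102190 = 81.205698 m
RSL: p² = d² − 2 + 2cos(α−β) − 2d(sin α + sin β) = 23.099048; p = √p² = 4.806147; φ = atan2(cos α + cos β, d − sin α − sin β) − atan2(2, p) = -0.564690 rad; t = (α − φ) mod 2π = 2.626165 rad, q = (β − φ) mod 2π = 4.853205 rad → L = 6.71·(2.626165 + 4.806147 + 4.853205) = 6.71·12.285517 = 82.435816 m
RLR: c = (6 − d² + 2cos(α−β) + 2d(sin α − sin β))/8 = -0.367743; p = 2π − arccos c = 4.335809 rad; φ = atan2(cos α − cos β, d − sin α + sin β) = -0.018118 rad; t = (α − φ + p/2) mod 2π = 4.247497 rad, q = (α − β − t + p) mod 2π = 4.144456 rad → L = 6.71·(4.247497 + 4.335809 + 4.144456) = 6.71·12.727762 = 85.403285 m
LRL: c = (6 − d² + 2cos(α−β) − 2d(sin α − sin β))/8 = -4.941955, |c| > 1 → infeasible
Shortest: RSR with L = 49.412479 m ≈ 49.4125 m

49.4125 m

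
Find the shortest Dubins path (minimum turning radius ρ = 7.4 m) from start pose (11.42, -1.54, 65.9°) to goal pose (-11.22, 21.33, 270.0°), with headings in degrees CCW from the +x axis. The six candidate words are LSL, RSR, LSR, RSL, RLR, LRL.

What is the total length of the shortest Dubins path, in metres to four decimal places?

Let ψ = atan2(Δy, Δx) = atan2(22.87, -22.64) = 134.7104° be the start→goal bearing.
Normalize: d = |goal − start| / ρ = 32.180841/7.4 = 4.348762, α = (θ_start − ψ) mod 360° = 291.1896° = 5.082217 rad, β = (θ_goal − ψ) mod 360° = 135.2896° = 2.361248 rad.
Common terms: sin α = -0.932390, cos α = 0.361455, sin β = 0.703524, cos β = -0.710671, cos(α−β) = -0.912834, d² = 18.911733. Work in radians in the unit-radius frame; every candidate has L = ρ·(t + p + q).
LSL: p² = 2 + d² − 2cos(α−β) + 2d(sin α − sin β) = 8.509000; p = √p² = 2.917019; φ = atan2(cos β − cos α, d + sin α − sin β) = -0.376364 rad; t = (φ − α) mod 2π = 0.824604 rad, q = (β − φ) mod 2π = 2.737613 rad → L = 7.4·(0.824604 + 2.917019 + 2.737613) = 7.4·6.479236 = 47.946347 m
RSR: p² = 2 + d² − 2cos(α−β) + 2d(sin β − sin α) = 36.965802; p = √p² = 6.079951; φ = atan2(cos α − cos β, d − sin α + sin β) = 0.177265 rad; t = (α − φ) mod 2π = 4.904952 rad, q = (φ − β) mod 2π = 4.099202 rad → L = 7.4·(4.904952 + 6.079951 + 4.099202) = 7.4·15.084104 = 111.622373 m
LSR: p² = d² − 2 + 2cos(α−β) + 2d(sin α + sin β) = 13.095502; p = √p² = 3.618771; φ = atan2(−cos α − cos β, d + sin α + sin β) − atan2(−2, p) = 0.589455 rad; t = (φ − α) mod 2π = 1.790424 rad, q = (φ − β) mod 2π = 4.511392 rad → L = 7.4·(1.790424 + 3.618771 + 4.511392) = 7.4·9.920587 = 73.412341 m
RSL: p² = d² − 2 + 2cos(α−β) − 2d(sin α + sin β) = 17.076628; p = √p² = 4.132388; φ = atan2(cos α + cos β, d − sin α − sin β) − atan2(2, p) = -0.526891 rad; t = (α − φ) mod 2π = 5.609108 rad, q = (β − φ) mod 2π = 2.888140 rad → L = 7.4·(5.609108 + 4.132388 + 2.888140) = 7.4·12.629635 = 93.459299 m
RLR: c = (6 − d² + 2cos(α−β) + 2d(sin α − sin β))/8 = -3.620725, |c| > 1 → infeasible
LRL: c = (6 − d² + 2cos(α−β) − 2d(sin α − sin β))/8 = -0.063625; p = 2π − arccos c = 4.648721 rad; φ = atan2(cos β − cos α, d + sin α − sin β) = -0.376364 rad; t = (φ − α + p/2) mod 2π = 3.148965 rad, q = (β − α − t + p) mod 2π = 5.061973 rad → L = 7.4·(3.148965 + 4.648721 + 5.061973) = 7.4·12.859659 = 95.161475 m
Shortest: LSL with L = 47.946347 m ≈ 47.9463 m

47.9463 m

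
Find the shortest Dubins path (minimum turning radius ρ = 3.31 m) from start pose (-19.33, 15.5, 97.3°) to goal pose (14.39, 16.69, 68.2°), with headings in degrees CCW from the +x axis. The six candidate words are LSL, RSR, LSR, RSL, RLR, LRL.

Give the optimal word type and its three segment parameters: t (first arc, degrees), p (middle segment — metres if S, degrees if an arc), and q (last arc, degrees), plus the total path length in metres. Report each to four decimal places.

Let ψ = atan2(Δy, Δx) = atan2(1.19, 33.72) = 2.0212° be the start→goal bearing.
Normalize: d = |goal − start| / ρ = 33.740991/3.31 = 10.193653, α = (θ_start − ψ) mod 360° = 95.2788° = 1.662929 rad, β = (θ_goal − ψ) mod 360° = 66.1788° = 1.155039 rad.
Common terms: sin α = 0.995759, cos α = -0.092003, sin β = 0.914811, cos β = 0.403883, cos(α−β) = 0.873772, d² = 103.910561. Work in radians in the unit-radius frame; every candidate has L = ρ·(t + p + q).
LSL: p² = 2 + d² − 2cos(α−β) + 2d(sin α − sin β) = 105.813333; p = √p² = 10.286561; φ = atan2(cos β − cos α, d + sin α − sin β) = 0.048226 rad; t = (φ − α) mod 2π = 4.668482 rad, q = (β − φ) mod 2π = 1.106813 rad → L = 3.31·(4.668482 + 10.286561 + 1.106813) = 3.31·16.061855 = 53.164741 m
RSR: p² = 2 + d² − 2cos(α−β) + 2d(sin β − sin α) = 102.512701; p = √p² = 10.124856; φ = atan2(cos α − cos β, d − sin α + sin β) = -0.048997 rad; t = (α − φ) mod 2π = 1.711926 rad, q = (φ − β) mod 2π = 5.079150 rad → L = 3.31·(1.711926 + 10.124856 + 5.079150) = 3.31·16.915932 = 55.991734 m
LSR: p² = d² − 2 + 2cos(α−β) + 2d(sin α + sin β) = 142.609466; p = √p² = 11.941921; φ = atan2(−cos α − cos β, d + sin α + sin β) − atan2(−2, p) = 0.140177 rad; t = (φ − α) mod 2π = 4.760433 rad, q = (φ − β) mod 2π = 5.268323 rad → L = 3.31·(4.760433 + 11.941921 + 5.268323) = 3.31·21.970677 = 72.722940 m
RSL: p² = d² − 2 + 2cos(α−β) − 2d(sin α + sin β) = 64.706745; p = √p² = 8.044050; φ = atan2(cos α + cos β, d − sin α − sin β) − atan2(2, p) = -0.206055 rad; t = (α − φ) mod 2π = 1.868984 rad, q = (β − φ) mod 2π = 1.361093 rad → L = 3.31·(1.868984 + 8.044050 + 1.361093) = 3.31·11.274128 = 37.317363 m
RLR: c = (6 − d² + 2cos(α−β) + 2d(sin α − sin β))/8 = -11.814088, |c| > 1 → infeasible
LRL: c = (6 − d² + 2cos(α−β) − 2d(sin α − sin β))/8 = -12.226667, |c| > 1 → infeasible
Shortest: RSL with L = 37.317363 m ≈ 37.3174 m
Convert RSL to answer units (arcs ×180/π): t = 1.868984·180/π = 107.0849°, p = ρ·p = 3.31·8.044050 = 26.6258 m, q = 1.361093·180/π = 77.9849°, L = 37.3174 m.

RSL: t = 107.0849°, p = 26.6258 m, q = 77.9849°, L = 37.3174 m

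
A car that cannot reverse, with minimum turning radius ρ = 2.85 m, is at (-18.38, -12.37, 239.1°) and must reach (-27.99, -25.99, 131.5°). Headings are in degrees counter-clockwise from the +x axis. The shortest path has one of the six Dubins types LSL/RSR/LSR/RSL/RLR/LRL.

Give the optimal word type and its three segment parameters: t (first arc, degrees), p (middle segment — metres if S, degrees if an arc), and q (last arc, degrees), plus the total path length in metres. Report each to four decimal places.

Let ψ = atan2(Δy, Δx) = atan2(-13.62, -9.61) = -125.2060° be the start→goal bearing.
Normalize: d = |goal − start| / ρ = 16.669028/2.85 = 5.848782, α = (θ_start − ψ) mod 360° = 4.3060° = 0.075154 rad, β = (θ_goal − ψ) mod 360° = 256.7060° = 4.480365 rad.
Common terms: sin α = 0.075084, cos α = 0.997177, sin β = -0.973203, cos β = -0.229947, cos(α−β) = -0.302370, d² = 34.208249. Work in radians in the unit-radius frame; every candidate has L = ρ·(t + p + q).
LSL: p² = 2 + d² − 2cos(α−β) + 2d(sin α − sin β) = 49.075389; p = √p² = 7.005383; φ = atan2(cos β − cos α, d + sin α − sin β) = -0.176077 rad; t = (φ − α) mod 2π = 6.031954 rad, q = (β − φ) mod 2π = 4.656443 rad → L = 2.85·(6.031954 + 7.005383 + 4.656443) = 2.85·17.693779 = 50.427271 m
RSR: p² = 2 + d² − 2cos(α−β) + 2d(sin β − sin α) = 24.550587; p = √p² = 4.954855; φ = atan2(cos α − cos β, d − sin α + sin β) = 0.250265 rad; t = (α − φ) mod 2π = 6.108074 rad, q = (φ − β) mod 2π = 2.053085 rad → L = 2.85·(6.108074 + 4.954855 + 2.053085) = 2.85·13.116015 = 37.380641 m
LSR: p² = d² − 2 + 2cos(α−β) + 2d(sin α + sin β) = 21.097700; p = √p² = 4.593223; φ = atan2(−cos α − cos β, d + sin α + sin β) − atan2(−2, p) = 0.256915 rad; t = (φ − α) mod 2π = 0.181760 rad, q = (φ − β) mod 2π = 2.059734 rad → L = 2.85·(0.181760 + 4.593223 + 2.059734) = 2.85·6.834718 = 19.478946 m
RSL: p² = d² − 2 + 2cos(α−β) − 2d(sin α + sin β) = 42.109318; p = √p² = 6.489169; φ = atan2(cos α + cos β, d − sin α − sin β) − atan2(2, p) = -0.185739 rad; t = (α − φ) mod 2π = 0.260893 rad, q = (β − φ) mod 2π = 4.666104 rad → L = 2.85·(0.260893 + 6.489169 + 4.666104) = 2.85·11.416166 = 32.536073 m
RLR: c = (6 − d² + 2cos(α−β) + 2d(sin α − sin β))/8 = -2.068823, |c| > 1 → infeasible
LRL: c = (6 − d² + 2cos(α−β) − 2d(sin α − sin β))/8 = -5.134424, |c| > 1 → infeasible
Shortest: LSR with L = 19.478946 m ≈ 19.4789 m
Convert LSR to answer units (arcs ×180/π): t = 0.181760·180/π = 10.4141°, p = ρ·p = 2.85·4.593223 = 13.0907 m, q = 2.059734·180/π = 118.0141°, L = 19.4789 m.

LSR: t = 10.4141°, p = 13.0907 m, q = 118.0141°, L = 19.4789 m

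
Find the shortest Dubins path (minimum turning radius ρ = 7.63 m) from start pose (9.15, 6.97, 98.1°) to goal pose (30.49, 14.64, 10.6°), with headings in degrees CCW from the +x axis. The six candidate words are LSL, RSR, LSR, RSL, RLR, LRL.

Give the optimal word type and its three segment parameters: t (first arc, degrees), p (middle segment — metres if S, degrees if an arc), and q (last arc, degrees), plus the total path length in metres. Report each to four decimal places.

Let ψ = atan2(Δy, Δx) = atan2(7.67, 21.34) = 19.7694° be the start→goal bearing.
Normalize: d = |goal − start| / ρ = 22.676519/7.63 = 2.972021, α = (θ_start − ψ) mod 360° = 78.3306° = 1.367127 rad, β = (θ_goal − ψ) mod 360° = 350.8306° = 6.123149 rad.
Common terms: sin α = 0.979331, cos α = 0.202264, sin β = -0.159354, cos β = 0.987222, cos(α−β) = 0.043619, d² = 8.832908. Work in radians in the unit-radius frame; every candidate has L = ρ·(t + p + q).
LSL: p² = 2 + d² − 2cos(α−β) + 2d(sin α − sin β) = 17.514059; p = √p² = 4.184980; φ = atan2(cos β − cos α, d + sin α − sin β) = 0.188683 rad; t = (φ − α) mod 2π = 5.104741 rad, q = (β − φ) mod 2π = 5.934466 rad → L = 7.63·(5.104741 + 4.184980 + 5.934466) = 7.63·15.224188 = 116.160552 m
RSR: p² = 2 + d² − 2cos(α−β) + 2d(sin β − sin α) = 3.977278; p = √p² = 1.994312; φ = atan2(cos α − cos β, d − sin α + sin β) = -0.404542 rad; t = (α − φ) mod 2π = 1.771669 rad, q = (φ − β) mod 2π = 6.038679 rad → L = 7.63·(1.771669 + 1.994312 + 6.038679) = 7.63·9.804660 = 74.809555 m
LSR: p² = d² − 2 + 2cos(α−β) + 2d(sin α + sin β) = 11.794124; p = √p² = 3.434257; φ = atan2(−cos α − cos β, d + sin α + sin β) − atan2(−2, p) = 0.223391 rad; t = (φ − α) mod 2π = 5.139450 rad, q = (φ − β) mod 2π = 0.383427 rad → L = 7.63·(5.139450 + 3.434257 + 0.383427) = 7.63·8.957134 = 68.342935 m
RSL: p² = d² − 2 + 2cos(α−β) − 2d(sin α + sin β) = 2.046169; p = √p² = 1.430444; φ = atan2(cos α + cos β, d − sin α − sin β) − atan2(2, p) = -0.444995 rad; t = (α − φ) mod 2π = 1.812122 rad, q = (β − φ) mod 2π = 0.284959 rad → L = 7.63·(1.812122 + 1.430444 + 0.284959) = 7.63·3.527525 = 26.915015 m
RLR: c = (6 − d² + 2cos(α−β) + 2d(sin α − sin β))/8 = 0.502840; p = 2π − arccos c = 5.239270 rad; φ = atan2(cos α − cos β, d − sin α + sin β) = -0.404542 rad; t = (α − φ + p/2) mod 2π = 4.391305 rad, q = (α − β − t + p) mod 2π = 2.375129 rad → L = 7.63·(4.391305 + 5.239270 + 2.375129) = 7.63·12.005704 = 91.603522 m
LRL: c = (6 − d² + 2cos(α−β) − 2d(sin α − sin β))/8 = -1.189257, |c| > 1 → infeasible
Shortest: RSL with L = 26.915015 m ≈ 26.9150 m
Convert RSL to answer units (arcs ×180/π): t = 1.812122·180/π = 103.8270°, p = ρ·p = 7.63·1.430444 = 10.9143 m, q = 0.284959·180/π = 16.3270°, L = 26.9150 m.

RSL: t = 103.8270°, p = 10.9143 m, q = 16.3270°, L = 26.9150 m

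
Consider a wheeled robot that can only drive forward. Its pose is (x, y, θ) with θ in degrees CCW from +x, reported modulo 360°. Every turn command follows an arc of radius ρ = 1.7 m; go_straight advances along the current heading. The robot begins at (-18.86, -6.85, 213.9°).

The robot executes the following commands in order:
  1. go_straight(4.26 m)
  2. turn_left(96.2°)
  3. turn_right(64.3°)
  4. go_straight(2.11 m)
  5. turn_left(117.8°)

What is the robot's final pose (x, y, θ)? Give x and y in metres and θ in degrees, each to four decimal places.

set_pose: (x, y, θ) = (-18.8600, -6.8500, 213.9000°), ρ = 1.7
go_straight(4.26): x += 4.26·cos θ, y += 4.26·sin θ → (-22.3959, -9.2260, 213.9000°)
turn_left(96.2°): centre at ρ to the left, rotate +96.2° → (-22.7481, -11.7320, 310.1000°)
turn_right(64.3°): centre at ρ to the right, rotate −64.3° → (-22.4978, -13.5239, 245.8000°)
go_straight(2.11): x += 2.11·cos θ, y += 2.11·sin θ → (-23.3628, -15.4485, 245.8000°)
turn_left(117.8°): centre at ρ to the left, rotate +117.8° → (-21.7054, -17.8420, 363.6000° ≡ 3.6000°)

(-21.7054, -17.8420, 3.6000°)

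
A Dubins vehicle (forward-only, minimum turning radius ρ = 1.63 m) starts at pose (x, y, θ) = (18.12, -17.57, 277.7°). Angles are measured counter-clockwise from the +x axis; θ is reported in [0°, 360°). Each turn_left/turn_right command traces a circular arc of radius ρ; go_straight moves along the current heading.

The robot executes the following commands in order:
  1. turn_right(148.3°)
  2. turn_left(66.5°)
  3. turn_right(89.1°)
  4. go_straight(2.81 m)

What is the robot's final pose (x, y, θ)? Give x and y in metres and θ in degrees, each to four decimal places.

(10.7199, -14.5034, 106.8000°)

set_pose: (x, y, θ) = (18.1200, -17.5700, 277.7000°), ρ = 1.63
turn_right(148.3°): centre at ρ to the right, rotate −148.3° → (15.2451, -18.8230, 129.4000°)
turn_left(66.5°): centre at ρ to the left, rotate +66.5° → (13.5390, -18.2900, 195.9000°)
turn_right(89.1°): centre at ρ to the right, rotate −89.1° → (11.5320, -17.1935, 106.8000°)
go_straight(2.81): x += 2.81·cos θ, y += 2.81·sin θ → (10.7199, -14.5034, 106.8000°)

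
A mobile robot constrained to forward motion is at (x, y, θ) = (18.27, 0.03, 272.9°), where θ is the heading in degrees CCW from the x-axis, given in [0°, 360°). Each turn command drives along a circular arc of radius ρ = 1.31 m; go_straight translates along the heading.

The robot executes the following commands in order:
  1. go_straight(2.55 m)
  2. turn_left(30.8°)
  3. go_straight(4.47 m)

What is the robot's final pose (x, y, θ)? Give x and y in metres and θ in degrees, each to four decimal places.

set_pose: (x, y, θ) = (18.2700, 0.0300, 272.9000°), ρ = 1.31
go_straight(2.55): x += 2.55·cos θ, y += 2.55·sin θ → (18.3990, -2.5167, 272.9000°)
turn_left(30.8°): centre at ρ to the left, rotate +30.8° → (18.6175, -3.1773, 303.7000°)
go_straight(4.47): x += 4.47·cos θ, y += 4.47·sin θ → (21.0976, -6.8961, 303.7000°)

(21.0976, -6.8961, 303.7000°)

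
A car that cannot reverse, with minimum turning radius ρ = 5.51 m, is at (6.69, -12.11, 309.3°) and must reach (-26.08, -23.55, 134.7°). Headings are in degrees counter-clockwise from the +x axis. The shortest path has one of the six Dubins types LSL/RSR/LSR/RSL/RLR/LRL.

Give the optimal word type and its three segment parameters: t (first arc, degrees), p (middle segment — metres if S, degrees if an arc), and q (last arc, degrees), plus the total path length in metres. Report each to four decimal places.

RSR: t = 119.8919°, p = 24.9249 m, q = 54.7081°, L = 41.7158 m

Let ψ = atan2(Δy, Δx) = atan2(-11.44, -32.77) = -160.7559° be the start→goal bearing.
Normalize: d = |goal − start| / ρ = 34.709458/5.51 = 6.299357, α = (θ_start − ψ) mod 360° = 110.0559° = 1.920838 rad, β = (θ_goal − ψ) mod 360° = 295.4559° = 5.156679 rad.
Common terms: sin α = 0.939358, cos α = -0.342937, sin β = -0.902916, cos β = 0.429817, cos(α−β) = -0.995562, d² = 39.681902. Work in radians in the unit-radius frame; every candidate has L = ρ·(t + p + q).
LSL: p² = 2 + d² − 2cos(α−β) + 2d(sin α − sin β) = 66.883318; p = √p² = 8.178222; φ = atan2(cos β − cos α, d + sin α − sin β) = 0.094630 rad; t = (φ − α) mod 2π = 4.456978 rad, q = (β − φ) mod 2π = 5.062048 rad → L = 5.51·(4.456978 + 8.178222 + 5.062048) = 5.51·17.697248 = 97.511836 m
RSR: p² = 2 + d² − 2cos(α−β) + 2d(sin β − sin α) = 20.462733; p = √p² = 4.523575; φ = atan2(cos α − cos β, d − sin α + sin β) = -0.171670 rad; t = (α − φ) mod 2π = 2.092508 rad, q = (φ − β) mod 2π = 0.954837 rad → L = 5.51·(2.092508 + 4.523575 + 0.954837) = 5.51·7.570920 = 41.715770 m
LSR: p² = d² − 2 + 2cos(α−β) + 2d(sin α + sin β) = 36.149902; p = √p² = 6.012479; φ = atan2(−cos α − cos β, d + sin α + sin β) − atan2(−2, p) = 0.307416 rad; t = (φ − α) mod 2π = 4.669763 rad, q = (φ − β) mod 2π = 1.433923 rad → L = 5.51·(4.669763 + 6.012479 + 1.433923) = 5.51·12.116165 = 66.760070 m
RSL: p² = d² − 2 + 2cos(α−β) − 2d(sin α + sin β) = 35.231654; p = √p² = 5.935626; φ = atan2(cos α + cos β, d − sin α − sin β) − atan2(2, p) = -0.311129 rad; t = (α − φ) mod 2π = 2.231968 rad, q = (β − φ) mod 2π = 5.467808 rad → L = 5.51·(2.231968 + 5.935626 + 5.467808) = 5.51·13.635401 = 75.131062 m
RLR: c = (6 − d² + 2cos(α−β) + 2d(sin α − sin β))/8 = -1.557842, |c| > 1 → infeasible
LRL: c = (6 − d² + 2cos(α−β) − 2d(sin α − sin β))/8 = -7.360415, |c| > 1 → infeasible
Shortest: RSR with L = 41.715770 m ≈ 41.7158 m
Convert RSR to answer units (arcs ×180/π): t = 2.092508·180/π = 119.8919°, p = ρ·p = 5.51·4.523575 = 24.9249 m, q = 0.954837·180/π = 54.7081°, L = 41.7158 m.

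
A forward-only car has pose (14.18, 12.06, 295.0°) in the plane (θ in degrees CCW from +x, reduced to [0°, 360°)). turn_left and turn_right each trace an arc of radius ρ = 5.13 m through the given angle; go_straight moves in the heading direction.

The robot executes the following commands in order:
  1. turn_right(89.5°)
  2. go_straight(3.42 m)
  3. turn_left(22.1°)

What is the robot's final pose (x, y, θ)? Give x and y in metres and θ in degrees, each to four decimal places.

set_pose: (x, y, θ) = (14.1800, 12.0600, 295.0000°), ρ = 5.13
turn_right(89.5°): centre at ρ to the right, rotate −89.5° → (11.7392, 5.2617, 205.5000°)
go_straight(3.42): x += 3.42·cos θ, y += 3.42·sin θ → (8.6523, 3.7894, 205.5000°)
turn_left(22.1°): centre at ρ to the left, rotate +22.1° → (7.0726, 2.6183, 227.6000°)

(7.0726, 2.6183, 227.6000°)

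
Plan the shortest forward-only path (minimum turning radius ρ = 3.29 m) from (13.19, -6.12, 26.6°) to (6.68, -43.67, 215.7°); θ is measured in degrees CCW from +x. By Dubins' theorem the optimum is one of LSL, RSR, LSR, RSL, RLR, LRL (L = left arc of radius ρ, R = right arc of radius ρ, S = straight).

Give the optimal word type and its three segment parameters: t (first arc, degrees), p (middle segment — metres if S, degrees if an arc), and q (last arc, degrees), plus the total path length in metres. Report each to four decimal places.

RSR: t = 133.8278°, p = 33.4366 m, q = 37.0722°, L = 43.2499 m

Let ψ = atan2(Δy, Δx) = atan2(-37.55, -6.51) = -99.8355° be the start→goal bearing.
Normalize: d = |goal − start| / ρ = 38.110138/3.29 = 11.583628, α = (θ_start − ψ) mod 360° = 126.4355° = 2.206716 rad, β = (θ_goal − ψ) mod 360° = 315.5355° = 5.507134 rad.
Common terms: sin α = 0.804526, cos α = -0.593918, sin β = -0.700467, cos β = 0.713685, cos(α−β) = -0.987414, d² = 134.180449. Work in radians in the unit-radius frame; every candidate has L = ρ·(t + p + q).
LSL: p² = 2 + d² − 2cos(α−β) + 2d(sin α − sin β) = 173.021820; p = √p² = 13.153776; φ = atan2(cos β − cos α, d + sin α − sin β) = 0.099573 rad; t = (φ − α) mod 2π = 4.176042 rad, q = (β − φ) mod 2π = 5.407561 rad → L = 3.29·(4.176042 + 13.153776 + 5.407561) = 3.29·22.737379 = 74.805976 m
RSR: p² = 2 + d² − 2cos(α−β) + 2d(sin β − sin α) = 103.288734; p = √p² = 10.163107; φ = atan2(cos α − cos β, d − sin α + sin β) = -0.129019 rad; t = (α − φ) mod 2π = 2.335736 rad, q = (φ − β) mod 2π = 0.647032 rad → L = 3.29·(2.335736 + 10.163107 + 0.647032) = 3.29·13.145874 = 43.249926 m
LSR: p² = d² − 2 + 2cos(α−β) + 2d(sin α + sin β) = 132.616379; p = √p² = 11.515919; φ = atan2(−cos α − cos β, d + sin α + sin β) − atan2(−2, p) = 0.161711 rad; t = (φ − α) mod 2π = 4.238179 rad, q = (φ − β) mod 2π = 0.937762 rad → L = 3.29·(4.238179 + 11.515919 + 0.937762) = 3.29·16.691860 = 54.916218 m
RSL: p² = d² − 2 + 2cos(α−β) − 2d(sin α + sin β) = 127.794864; p = √p² = 11.304639; φ = atan2(cos α + cos β, d − sin α − sin β) − atan2(2, p) = -0.164674 rad; t = (α − φ) mod 2π = 2.371390 rad, q = (β − φ) mod 2π = 5.671808 rad → L = 3.29·(2.371390 + 11.304639 + 5.671808) = 3.29·19.347837 = 63.654385 m
RLR: c = (6 − d² + 2cos(α−β) + 2d(sin α − sin β))/8 = -11.911092, |c| > 1 → infeasible
LRL: c = (6 − d² + 2cos(α−β) − 2d(sin α − sin β))/8 = -20.627727, |c| > 1 → infeasible
Shortest: RSR with L = 43.249926 m ≈ 43.2499 m
Convert RSR to answer units (arcs ×180/π): t = 2.335736·180/π = 133.8278°, p = ρ·p = 3.29·10.163107 = 33.4366 m, q = 0.647032·180/π = 37.0722°, L = 43.2499 m.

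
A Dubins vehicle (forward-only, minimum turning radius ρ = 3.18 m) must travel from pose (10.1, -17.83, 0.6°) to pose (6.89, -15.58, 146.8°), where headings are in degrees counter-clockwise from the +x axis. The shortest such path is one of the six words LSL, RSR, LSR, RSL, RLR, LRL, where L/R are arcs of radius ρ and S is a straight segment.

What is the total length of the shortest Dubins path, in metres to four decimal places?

Let ψ = atan2(Δy, Δx) = atan2(2.25, -3.21) = 144.9721° be the start→goal bearing.
Normalize: d = |goal − start| / ρ = 3.920026/3.18 = 1.232712, α = (θ_start − ψ) mod 360° = 215.6279° = 3.763418 rad, β = (θ_goal − ψ) mod 360° = 1.8279° = 0.031904 rad.
Common terms: sin α = -0.582519, cos α = -0.812817, sin β = 0.031898, cos β = 0.999491, cos(α−β) = -0.830984, d² = 1.519580. Work in radians in the unit-radius frame; every candidate has L = ρ·(t + p + q).
LSL: p² = 2 + d² − 2cos(α−β) + 2d(sin α − sin β) = 3.666748; p = √p² = 1.914876; φ = atan2(cos β − cos α, d + sin α − sin β) = 1.242015 rad; t = (φ − α) mod 2π = 3.761782 rad, q = (β − φ) mod 2π = 5.073074 rad → L = 3.18·(3.761782 + 1.914876 + 5.073074) = 3.18·10.749732 = 34.184148 m
RSR: p² = 2 + d² − 2cos(α−β) + 2d(sin β − sin α) = 6.696349; p = √p² = 2.587731; φ = atan2(cos α − cos β, d − sin α + sin β) = -0.775883 rad; t = (α − φ) mod 2π = 4.539300 rad, q = (φ − β) mod 2π = 5.475399 rad → L = 3.18·(4.539300 + 2.587731 + 5.475399) = 3.18·12.602430 = 40.075727 m
LSR: p² = d² − 2 + 2cos(α−β) + 2d(sin α + sin β) = -3.499904 < 0 → infeasible
RSL: p² = d² − 2 + 2cos(α−β) − 2d(sin α + sin β) = -0.784874 < 0 → infeasible
RLR: c = (6 − d² + 2cos(α−β) + 2d(sin α − sin β))/8 = 0.162956; p = 2π − arccos c = 4.876075 rad; φ = atan2(cos α − cos β, d − sin α + sin β) = -0.775883 rad; t = (α − φ + p/2) mod 2π = 0.694153 rad, q = (α − β − t + p) mod 2π = 1.630251 rad → L = 3.18·(0.694153 + 4.876075 + 1.630251) = 3.18·7.200479 = 22.897524 m
LRL: c = (6 − d² + 2cos(α−β) − 2d(sin α − sin β))/8 = 0.541656; p = 2π − arccos c = 5.284795 rad; φ = atan2(cos β − cos α, d + sin α − sin β) = 1.242015 rad; t = (φ − α + p/2) mod 2π = 0.120995 rad, q = (β − α − t + p) mod 2π = 1.432287 rad → L = 3.18·(0.120995 + 5.284795 + 1.432287) = 3.18·6.838077 = 21.745084 m
Shortest: LRL with L = 21.745084 m ≈ 21.7451 m

21.7451 m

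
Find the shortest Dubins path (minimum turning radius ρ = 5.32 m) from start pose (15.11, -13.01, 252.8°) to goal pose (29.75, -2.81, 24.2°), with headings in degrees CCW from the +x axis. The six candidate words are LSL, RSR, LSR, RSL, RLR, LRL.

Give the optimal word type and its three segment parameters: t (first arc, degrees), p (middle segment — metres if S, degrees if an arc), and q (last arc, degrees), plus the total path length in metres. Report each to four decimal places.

LSR: t = 189.0565°, p = 8.5137 m, q = 57.6565°, L = 31.4214 m

Let ψ = atan2(Δy, Δx) = atan2(10.20, 14.64) = 34.8657° be the start→goal bearing.
Normalize: d = |goal − start| / ρ = 17.842915/5.32 = 3.353931, α = (θ_start − ψ) mod 360° = 217.9343° = 3.803670 rad, β = (θ_goal − ψ) mod 360° = 349.3343° = 6.097033 rad.
Common terms: sin α = -0.614757, cos α = -0.788717, sin β = -0.185079, cos β = 0.982724, cos(α−β) = -0.661312, d² = 11.248855. Work in radians in the unit-radius frame; every candidate has L = ρ·(t + p + q).
LSL: p² = 2 + d² − 2cos(α−β) + 2d(sin α − sin β) = 11.689260; p = √p² = 3.418956; φ = atan2(cos β − cos α, d + sin α − sin β) = 0.544655 rad; t = (φ − α) mod 2π = 3.024170 rad, q = (β − φ) mod 2π = 5.552378 rad → L = 5.32·(3.024170 + 3.418956 + 5.552378) = 5.32·11.995504 = 63.816081 m
RSR: p² = 2 + d² − 2cos(α−β) + 2d(sin β − sin α) = 17.453697; p = √p² = 4.177762; φ = atan2(cos α − cos β, d − sin α + sin β) = -0.437876 rad; t = (α − φ) mod 2π = 4.241546 rad, q = (φ − β) mod 2π = 6.031462 rad → L = 5.32·(4.241546 + 4.177762 + 6.031462) = 5.32·14.450770 = 76.878098 m
LSR: p² = d² − 2 + 2cos(α−β) + 2d(sin α + sin β) = 2.561042; p = √p² = 1.600325; φ = atan2(−cos α − cos β, d + sin α + sin β) − atan2(−2, p) = 0.820143 rad; t = (φ − α) mod 2π = 3.299658 rad, q = (φ − β) mod 2π = 1.006295 rad → L = 5.32·(3.299658 + 1.600325 + 1.006295) = 5.32·5.906278 = 31.421400 m
RSL: p² = d² − 2 + 2cos(α−β) − 2d(sin α + sin β) = 13.291421; p = √p² = 3.645740; φ = atan2(cos α + cos β, d − sin α − sin β) − atan2(2, p) = -0.455084 rad; t = (α − φ) mod 2π = 4.258754 rad, q = (β − φ) mod 2π = 0.268932 rad → L = 5.32·(4.258754 + 3.645740 + 0.268932) = 5.32·8.173426 = 43.482628 m
RLR: c = (6 − d² + 2cos(α−β) + 2d(sin α − sin β))/8 = -1.181712, |c| > 1 → infeasible
LRL: c = (6 − d² + 2cos(α−β) − 2d(sin α − sin β))/8 = -0.461158; p = 2π − arccos c = 4.233090 rad; φ = atan2(cos β − cos α, d + sin α − sin β) = 0.544655 rad; t = (φ − α + p/2) mod 2π = 5.140715 rad, q = (β − α − t + p) mod 2π = 1.385737 rad → L = 5.32·(5.140715 + 4.233090 + 1.385737) = 5.32·10.759542 = 57.240763 m
Shortest: LSR with L = 31.421400 m ≈ 31.4214 m
Convert LSR to answer units (arcs ×180/π): t = 3.299658·180/π = 189.0565°, p = ρ·p = 5.32·1.600325 = 8.5137 m, q = 1.006295·180/π = 57.6565°, L = 31.4214 m.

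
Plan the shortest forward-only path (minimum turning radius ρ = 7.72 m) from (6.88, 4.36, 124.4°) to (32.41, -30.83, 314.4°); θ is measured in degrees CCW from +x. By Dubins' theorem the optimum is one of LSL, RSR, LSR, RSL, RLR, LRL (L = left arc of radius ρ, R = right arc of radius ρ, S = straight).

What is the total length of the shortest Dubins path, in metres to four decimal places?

Let ψ = atan2(Δy, Δx) = atan2(-35.19, 25.53) = -54.0395° be the start→goal bearing.
Normalize: d = |goal − start| / ρ = 43.475476/7.72 = 5.631538, α = (θ_start − ψ) mod 360° = 178.4395° = 3.114356 rad, β = (θ_goal − ψ) mod 360° = 8.4395° = 0.147297 rad.
Common terms: sin α = 0.027233, cos α = -0.999629, sin β = 0.146765, cos β = 0.989171, cos(α−β) = -0.984808, d² = 31.714224. Work in radians in the unit-radius frame; every candidate has L = ρ·(t + p + q).
LSL: p² = 2 + d² − 2cos(α−β) + 2d(sin α − sin β) = 34.337542; p = √p² = 5.859824; φ = atan2(cos β − cos α, d + sin α − sin β) = 0.346275 rad; t = (φ − α) mod 2π = 3.515103 rad, q = (β − φ) mod 2π = 6.084207 rad → L = 7.72·(3.515103 + 5.859824 + 6.084207) = 7.72·15.459135 = 119.344525 m
RSR: p² = 2 + d² − 2cos(α−β) + 2d(sin β − sin α) = 37.030136; p = √p² = 6.085239; φ = atan2(cos α − cos β, d − sin α + sin β) = -0.332941 rad; t = (α − φ) mod 2π = 3.447297 rad, q = (φ − β) mod 2π = 5.802948 rad → L = 7.72·(3.447297 + 6.085239 + 5.802948) = 7.72·15.335484 = 118.389939 m
LSR: p² = d² − 2 + 2cos(α−β) + 2d(sin α + sin β) = 29.704356; p = √p² = 5.450170; φ = atan2(−cos α − cos β, d + sin α + sin β) − atan2(−2, p) = 0.353506 rad; t = (φ − α) mod 2π = 3.522334 rad, q = (φ − β) mod 2π = 0.206209 rad → L = 7.72·(3.522334 + 5.450170 + 0.206209) = 7.72·9.178713 = 70.859668 m
RSL: p² = d² − 2 + 2cos(α−β) − 2d(sin α + sin β) = 25.784861; p = √p² = 5.077880; φ = atan2(cos α + cos β, d − sin α − sin β) − atan2(2, p) = -0.377123 rad; t = (α − φ) mod 2π = 3.491479 rad, q = (β − φ) mod 2π = 0.524420 rad → L = 7.72·(3.491479 + 5.077880 + 0.524420) = 7.72·9.093778 = 70.203969 m
RLR: c = (6 − d² + 2cos(α−β) + 2d(sin α − sin β))/8 = -3.628767, |c| > 1 → infeasible
LRL: c = (6 − d² + 2cos(α−β) − 2d(sin α − sin β))/8 = -3.292193, |c| > 1 → infeasible
Shortest: RSL with L = 70.203969 m ≈ 70.2040 m

70.2040 m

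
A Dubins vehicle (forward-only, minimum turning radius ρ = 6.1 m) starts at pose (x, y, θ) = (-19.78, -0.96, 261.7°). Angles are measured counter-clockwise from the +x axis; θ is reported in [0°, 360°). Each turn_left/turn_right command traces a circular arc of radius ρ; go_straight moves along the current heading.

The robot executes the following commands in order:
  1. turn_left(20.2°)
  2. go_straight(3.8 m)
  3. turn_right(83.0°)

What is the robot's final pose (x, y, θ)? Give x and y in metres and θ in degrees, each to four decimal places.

(-22.9222, -13.8457, 198.9000°)

set_pose: (x, y, θ) = (-19.7800, -0.9600, 261.7000°), ρ = 6.1
turn_left(20.2°): centre at ρ to the left, rotate +20.2° → (-19.7128, -3.0984, 281.9000°)
go_straight(3.8): x += 3.8·cos θ, y += 3.8·sin θ → (-18.9292, -6.8168, 281.9000°)
turn_right(83.0°): centre at ρ to the right, rotate −83.0° → (-22.9222, -13.8457, 198.9000°)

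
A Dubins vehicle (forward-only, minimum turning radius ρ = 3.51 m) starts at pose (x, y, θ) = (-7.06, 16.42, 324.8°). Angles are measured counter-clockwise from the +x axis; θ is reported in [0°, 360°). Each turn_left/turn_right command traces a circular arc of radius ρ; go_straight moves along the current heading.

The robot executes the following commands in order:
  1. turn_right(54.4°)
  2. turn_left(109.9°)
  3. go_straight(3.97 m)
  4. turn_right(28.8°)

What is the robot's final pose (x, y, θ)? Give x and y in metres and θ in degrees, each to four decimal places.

(4.6143, 11.8656, 351.5000°)

set_pose: (x, y, θ) = (-7.0600, 16.4200, 324.8000°), ρ = 3.51
turn_right(54.4°): centre at ρ to the right, rotate −54.4° → (-5.5734, 13.5763, 270.4000°)
turn_left(109.9°): centre at ρ to the left, rotate +109.9° → (-0.8457, 10.3088, 380.3000° ≡ 20.3000°)
go_straight(3.97): x += 3.97·cos θ, y += 3.97·sin θ → (2.8777, 11.6862, 20.3000°)
turn_right(28.8°): centre at ρ to the right, rotate −28.8° → (4.6143, 11.8656, -8.5000° ≡ 351.5000°)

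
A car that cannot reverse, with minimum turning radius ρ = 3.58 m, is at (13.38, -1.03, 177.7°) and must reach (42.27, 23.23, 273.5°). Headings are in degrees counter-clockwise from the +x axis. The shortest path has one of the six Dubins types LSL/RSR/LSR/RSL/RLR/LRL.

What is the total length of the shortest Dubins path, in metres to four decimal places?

Let ψ = atan2(Δy, Δx) = atan2(24.26, 28.89) = 40.0214° be the start→goal bearing.
Normalize: d = |goal − start| / ρ = 37.725054/3.58 = 10.537725, α = (θ_start − ψ) mod 360° = 137.6786° = 2.402945 rad, β = (θ_goal − ψ) mod 360° = 233.4786° = 4.074970 rad.
Common terms: sin α = 0.673289, cos α = -0.739379, sin β = -0.803634, cos β = -0.595123, cos(α−β) = -0.101056, d² = 111.043639. Work in radians in the unit-radius frame; every candidate has L = ρ·(t + p + q).
LSL: p² = 2 + d² − 2cos(α−β) + 2d(sin α − sin β) = 144.372576; p = √p² = 12.015514; φ = atan2(cos β − cos α, d + sin α − sin β) = 0.012006 rad; t = (φ − α) mod 2π = 3.892247 rad, q = (β − φ) mod 2π = 4.062964 rad → L = 3.58·(3.892247 + 12.015514 + 4.062964) = 3.58·19.970725 = 71.495194 m
RSR: p² = 2 + d² − 2cos(α−β) + 2d(sin β − sin α) = 82.118928; p = √p² = 9.061949; φ = atan2(cos α − cos β, d − sin α + sin β) = -0.015920 rad; t = (α − φ) mod 2π = 2.418864 rad, q = (φ − β) mod 2π = 2.192296 rad → L = 3.58·(2.418864 + 9.061949 + 2.192296) = 3.58·13.673109 = 48.949731 m
LSR: p² = d² − 2 + 2cos(α−β) + 2d(sin α + sin β) = 106.094438; p = √p² = 10.300215; φ = atan2(−cos α − cos β, d + sin α + sin β) − atan2(−2, p) = 0.319315 rad; t = (φ − α) mod 2π = 4.199556 rad, q = (φ − β) mod 2π = 2.527530 rad → L = 3.58·(4.199556 + 10.300215 + 2.527530) = 3.58·17.027301 = 60.957739 m
RSL: p² = d² − 2 + 2cos(α−β) − 2d(sin α + sin β) = 111.588615; p = √p² = 10.563551; φ = atan2(cos α + cos β, d − sin α − sin β) − atan2(2, p) = -0.311562 rad; t = (α − φ) mod 2π = 2.714507 rad, q = (β − φ) mod 2π = 4.386532 rad → L = 3.58·(2.714507 + 10.563551 + 4.386532) = 3.58·17.664590 = 63.239233 m
RLR: c = (6 − d² + 2cos(α−β) + 2d(sin α − sin β))/8 = -9.264866, |c| > 1 → infeasible
LRL: c = (6 − d² + 2cos(α−β) − 2d(sin α − sin β))/8 = -17.046572, |c| > 1 → infeasible
Shortest: RSR with L = 48.949731 m ≈ 48.9497 m

48.9497 m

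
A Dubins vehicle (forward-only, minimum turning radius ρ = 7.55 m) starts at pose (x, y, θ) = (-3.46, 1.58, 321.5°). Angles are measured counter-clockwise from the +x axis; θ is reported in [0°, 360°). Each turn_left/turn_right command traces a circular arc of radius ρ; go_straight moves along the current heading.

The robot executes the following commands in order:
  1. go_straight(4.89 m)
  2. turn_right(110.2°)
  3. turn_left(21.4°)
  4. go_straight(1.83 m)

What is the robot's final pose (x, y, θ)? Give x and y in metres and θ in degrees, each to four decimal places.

set_pose: (x, y, θ) = (-3.4600, 1.5800, 321.5000°), ρ = 7.55
go_straight(4.89): x += 4.89·cos θ, y += 4.89·sin θ → (0.3670, -1.4641, 321.5000°)
turn_right(110.2°): centre at ρ to the right, rotate −110.2° → (-0.4107, -13.8240, 211.3000°)
turn_left(21.4°): centre at ρ to the left, rotate +21.4° → (-2.4941, -15.6999, 232.7000°)
go_straight(1.83): x += 1.83·cos θ, y += 1.83·sin θ → (-3.6031, -17.1556, 232.7000°)

(-3.6031, -17.1556, 232.7000°)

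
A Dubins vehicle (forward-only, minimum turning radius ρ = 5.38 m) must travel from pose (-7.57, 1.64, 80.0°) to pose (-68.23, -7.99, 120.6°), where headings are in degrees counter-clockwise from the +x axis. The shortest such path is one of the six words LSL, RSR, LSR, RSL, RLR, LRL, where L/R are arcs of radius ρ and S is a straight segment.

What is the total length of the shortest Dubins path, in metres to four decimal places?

69.0772 m

Let ψ = atan2(Δy, Δx) = atan2(-9.63, -60.66) = -170.9794° be the start→goal bearing.
Normalize: d = |goal − start| / ρ = 61.419643/5.38 = 11.416290, α = (θ_start − ψ) mod 360° = 250.9794° = 4.380416 rad, β = (θ_goal − ψ) mod 360° = 291.5794° = 5.089020 rad.
Common terms: sin α = -0.945401, cos α = -0.325909, sin β = -0.929909, cos β = 0.367790, cos(α−β) = 0.759271, d² = 130.331688. Work in radians in the unit-radius frame; every candidate has L = ρ·(t + p + q).
LSL: p² = 2 + d² − 2cos(α−β) + 2d(sin α − sin β) = 130.459418; p = √p² = 11.421883; φ = atan2(cos β − cos α, d + sin α − sin β) = 0.060772 rad; t = (φ − α) mod 2π = 1.963541 rad, q = (β − φ) mod 2π = 5.028248 rad → L = 5.38·(1.963541 + 11.421883 + 5.028248) = 5.38·18.413672 = 99.065557 m
RSR: p² = 2 + d² − 2cos(α−β) + 2d(sin β − sin α) = 131.166872; p = √p² = 11.452811; φ = atan2(cos α − cos β, d − sin α + sin β) = -0.060607 rad; t = (α − φ) mod 2π = 4.441023 rad, q = (φ − β) mod 2π = 1.133558 rad → L = 5.38·(4.441023 + 11.452811 + 1.133558) = 5.38·17.027392 = 91.607371 m
LSR: p² = d² − 2 + 2cos(α−β) + 2d(sin α + sin β) = 87.032057; p = √p² = 9.329097; φ = atan2(−cos α − cos β, d + sin α + sin β) − atan2(−2, p) = 0.206797 rad; t = (φ − α) mod 2π = 2.109566 rad, q = (φ − β) mod 2π = 1.400962 rad → L = 5.38·(2.109566 + 9.329097 + 1.400962) = 5.38·12.839625 = 69.077185 m
RSL: p² = d² − 2 + 2cos(α−β) − 2d(sin α + sin β) = 172.668404; p = √p² = 13.140335; φ = atan2(cos α + cos β, d − sin α − sin β) − atan2(2, p) = -0.147893 rad; t = (α − φ) mod 2π = 4.528309 rad, q = (β − φ) mod 2π = 5.236913 rad → L = 5.38·(4.528309 + 13.140335 + 5.236913) = 5.38·22.905557 = 123.231897 m
RLR: c = (6 − d² + 2cos(α−β) + 2d(sin α − sin β))/8 = -15.395859, |c| > 1 → infeasible
LRL: c = (6 − d² + 2cos(α−β) − 2d(sin α − sin β))/8 = -15.307427, |c| > 1 → infeasible
Shortest: LSR with L = 69.077185 m ≈ 69.0772 m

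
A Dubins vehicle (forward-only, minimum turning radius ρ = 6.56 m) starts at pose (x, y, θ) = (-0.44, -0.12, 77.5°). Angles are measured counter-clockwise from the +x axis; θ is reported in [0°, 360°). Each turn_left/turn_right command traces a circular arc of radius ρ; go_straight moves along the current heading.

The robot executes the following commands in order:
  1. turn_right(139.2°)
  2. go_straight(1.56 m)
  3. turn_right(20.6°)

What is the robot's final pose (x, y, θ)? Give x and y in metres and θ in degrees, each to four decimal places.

(13.2049, -2.0344, 277.7000°)

set_pose: (x, y, θ) = (-0.4400, -0.1200, 77.5000°), ρ = 6.56
turn_right(139.2°): centre at ρ to the right, rotate −139.2° → (11.7404, 1.5702, -61.7000° ≡ 298.3000°)
go_straight(1.56): x += 1.56·cos θ, y += 1.56·sin θ → (12.4800, 0.1966, 298.3000°)
turn_right(20.6°): centre at ρ to the right, rotate −20.6° → (13.2049, -2.0344, 277.7000°)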